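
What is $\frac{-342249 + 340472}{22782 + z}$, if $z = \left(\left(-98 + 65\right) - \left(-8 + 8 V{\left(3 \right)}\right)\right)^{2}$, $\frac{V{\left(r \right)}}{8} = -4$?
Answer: $- \frac{1777}{76143} \approx -0.023338$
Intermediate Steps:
$V{\left(r \right)} = -32$ ($V{\left(r \right)} = 8 \left(-4\right) = -32$)
$z = 53361$ ($z = \left(\left(-98 + 65\right) + \left(8 - -256\right)\right)^{2} = \left(-33 + \left(8 + 256\right)\right)^{2} = \left(-33 + 264\right)^{2} = 231^{2} = 53361$)
$\frac{-342249 + 340472}{22782 + z} = \frac{-342249 + 340472}{22782 + 53361} = - \frac{1777}{76143}$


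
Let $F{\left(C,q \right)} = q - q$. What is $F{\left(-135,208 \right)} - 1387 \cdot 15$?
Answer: $-20805$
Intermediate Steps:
$F{\left(C,q \right)} = 0$
$F{\left(-135,208 \right)} - 1387 \cdot 15 = 0 - 1387 \cdot 15 = 0 - 20805 = -20805$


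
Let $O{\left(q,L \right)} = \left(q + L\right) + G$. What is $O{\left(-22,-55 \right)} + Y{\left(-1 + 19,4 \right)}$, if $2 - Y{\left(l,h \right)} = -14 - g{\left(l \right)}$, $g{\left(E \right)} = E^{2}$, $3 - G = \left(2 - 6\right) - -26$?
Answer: $244$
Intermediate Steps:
$G = -19$ ($G = 3 - \left(\left(2 - 6\right) - -26\right) = 3 - \left(\left(2 - 6\right) + 26\right) = 3 - \left(-4 + 26\right) = 3 - 22 = -19$)
$O{\left(q,L \right)} = -19 + L + q$ ($O{\left(q,L \right)} = \left(q + L\right) - 19 = \left(L + q\right) - 19 = -19 + L + q$)
$Y{\left(l,h \right)} = 16 + l^{2}$ ($Y{\left(l,h \right)} = 2 - \left(-14 - l^{2}\right) = 2 + \left(14 + l^{2}\right) = 16 + l^{2}$)
$O{\left(-22,-55 \right)} + Y{\left(-1 + 19,4 \right)} = \left(-19 - 55 - 22\right) + \left(16 + \left(-1 + 19\right)^{2}\right) = -96 + \left(16 + 18^{2}\right) = -96 + \left(16 + 324\right) = -96 + 340 = 244$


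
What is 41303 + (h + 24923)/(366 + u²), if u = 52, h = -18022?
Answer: 126807111/3070 ≈ 41305.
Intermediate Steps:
41303 + (h + 24923)/(366 + u²) = 41303 + (-18022 + 24923)/(366 + 52²) = 41303 + 6901/(366 + 2704) = 41303 + 6901/3070 = 126807111/3070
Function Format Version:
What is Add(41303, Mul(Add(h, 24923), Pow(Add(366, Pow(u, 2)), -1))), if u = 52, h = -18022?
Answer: Rational(126807111, 3070) ≈ 41305.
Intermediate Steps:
Add(41303, Mul(Add(h, 24923), Pow(Add(366, Pow(u, 2)), -1))) = Add(41303, Mul(Add(-18022, 24923), Pow(Add(366, Pow(52, 2)), -1))) = Add(41303, Mul(6901, Pow(Add(366, 2704), -1))) = Add(41303, Mul(6901, Pow(3070, -1))) = Add(41303, Mul(6901, Rational(1, 3070))) = Add(41303, Rational(6901, 3070)) = Rational(126807111, 3070)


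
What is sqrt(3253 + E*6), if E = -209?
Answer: sqrt(1999) ≈ 44.710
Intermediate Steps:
sqrt(3253 + E*6) = sqrt(3253 - 209*6) = sqrt(3253 - 1254) = sqrt(1999)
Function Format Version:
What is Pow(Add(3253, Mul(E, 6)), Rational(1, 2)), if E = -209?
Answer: Pow(1999, Rational(1, 2)) ≈ 44.710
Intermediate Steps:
Pow(Add(3253, Mul(E, 6)), Rational(1, 2)) = Pow(Add(3253, Mul(-209, 6)), Rational(1, 2)) = Pow(Add(3253, -1254), Rational(1, 2)) = Pow(1999, Rational(1, 2))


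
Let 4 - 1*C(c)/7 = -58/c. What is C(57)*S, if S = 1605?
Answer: 1071070/19 ≈ 56372.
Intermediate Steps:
C(c) = 28 + 406/c (C(c) = 28 - (-406)/c = 28 + 406/c)
C(57)*S = (28 + 406/57)*1605 = (2002/57)*1605 = 1071070/19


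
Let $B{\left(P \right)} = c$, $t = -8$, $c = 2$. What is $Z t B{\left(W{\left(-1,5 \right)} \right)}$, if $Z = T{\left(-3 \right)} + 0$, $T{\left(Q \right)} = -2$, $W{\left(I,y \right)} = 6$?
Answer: $32$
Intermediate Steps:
$B{\left(P \right)} = 2$
$Z = -2$ ($Z = -2 + 0 = -2$)
$Z t B{\left(W{\left(-1,5 \right)} \right)} = \left(-2\right) \left(-8\right) 2 = 16 \cdot 2 = 32$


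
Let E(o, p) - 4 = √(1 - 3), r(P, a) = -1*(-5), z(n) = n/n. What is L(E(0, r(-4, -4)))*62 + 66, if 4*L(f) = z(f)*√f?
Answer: 66 + 31*√(4 + I*√2)/2 ≈ 97.467 + 5.3988*I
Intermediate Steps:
z(n) = 1
r(P, a) = 5
E(o, p) = 4 + I*√2 (E(o, p) = 4 + √(1 - 3) = 4 + √(-2) = 4 + I*√2)
L(f) = √f/4 (L(f) = (1*√f)/4 = √f/4)
L(E(0, r(-4, -4)))*62 + 66 = (√(4 + I*√2)/4)*62 + 66 = 31*√(4 + I*√2)/2 + 66 = 66 + 31*√(4 + I*√2)/2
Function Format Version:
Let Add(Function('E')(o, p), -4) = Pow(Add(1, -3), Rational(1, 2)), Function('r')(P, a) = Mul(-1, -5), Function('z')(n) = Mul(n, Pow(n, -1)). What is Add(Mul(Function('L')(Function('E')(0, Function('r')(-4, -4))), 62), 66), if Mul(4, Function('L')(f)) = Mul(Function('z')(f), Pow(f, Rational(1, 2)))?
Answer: Add(66, Mul(Rational(31, 2), Pow(Add(4, Mul(I, Pow(2, Rational(1, 2)))), Rational(1, 2)))) ≈ Add(97.467, Mul(5.3988, I))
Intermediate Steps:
Function('z')(n) = 1
Function('r')(P, a) = 5
Function('E')(o, p) = Add(4, Mul(I, Pow(2, Rational(1, 2)))) (Function('E')(o, p) = Add(4, Pow(Add(1, -3), Rational(1, 2))) = Add(4, Pow(-2, Rational(1, 2))) = Add(4, Mul(I, Pow(2, Rational(1, 2)))))
Function('L')(f) = Mul(Rational(1, 4), Pow(f, Rational(1, 2))) (Function('L')(f) = Mul(Rational(1, 4), Mul(1, Pow(f, Rational(1, 2)))) = Mul(Rational(1, 4), Pow(f, Rational(1, 2))))
Add(Mul(Function('L')(Function('E')(0, Function('r')(-4, -4))), 62), 66) = Add(Mul(Mul(Rational(1, 4), Pow(Add(4, Mul(I, Pow(2, Rational(1, 2)))), Rational(1, 2))), 62), 66) = Add(Mul(Rational(31, 2), Pow(Add(4, Mul(I, Pow(2, Rational(1, 2)))), Rational(1, 2))), 66) = Add(66, Mul(Rational(31, 2), Pow(Add(4, Mul(I, Pow(2, Rational(1, 2)))), Rational(1, 2))))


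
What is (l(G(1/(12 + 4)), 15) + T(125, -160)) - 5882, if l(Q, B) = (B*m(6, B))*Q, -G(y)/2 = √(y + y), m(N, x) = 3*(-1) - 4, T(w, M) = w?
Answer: -5757 + 105*√2/2 ≈ -5682.8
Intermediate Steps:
m(N, x) = -7 (m(N, x) = -3 - 4 = -7)
G(y) = -2*√2*√y (G(y) = -2*√(y + y) = -2*√2*√y)
l(Q, B) = -7*B*Q (l(Q, B) = (B*(-7))*Q = (-7*B)*Q = -7*B*Q)
(l(G(1/(12 + 4)), 15) + T(125, -160)) - 5882 = (-7*15*(-2*√2*√(1/(12 + 4))) + 125) - 5882 = (-7*15*(-2*√2*√(1/16)) + 125) - 5882 = (-7*15*(-2*√2*¼) + 125) - 5882 = (-7*15*(-√2/2) + 125) - 5882 = (105*√2/2 + 125) - 5882 = (125 + 105*√2/2) - 5882 = -5757 + 105*√2/2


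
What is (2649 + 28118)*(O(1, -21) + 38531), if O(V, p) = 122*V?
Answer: 1189236851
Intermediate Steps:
(2649 + 28118)*(O(1, -21) + 38531) = (2649 + 28118)*(122*1 + 38531) = 30767*(122 + 38531) = 30767*38653 = 1189236851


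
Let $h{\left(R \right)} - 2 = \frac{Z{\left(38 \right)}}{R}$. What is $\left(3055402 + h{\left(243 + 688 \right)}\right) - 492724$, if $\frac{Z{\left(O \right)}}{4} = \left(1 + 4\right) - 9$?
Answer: $\frac{2385855064}{931} \approx 2.5627 \cdot 10^{6}$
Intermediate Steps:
$Z{\left(O \right)} = -16$ ($Z{\left(O \right)} = 4 \left(\left(1 + 4\right) - 9\right) = 4 \left(5 - 9\right) = 4 \left(-4\right) = -16$)
$h{\left(R \right)} = 2 - \frac{16}{R}$
$\left(3055402 + h{\left(243 + 688 \right)}\right) - 492724 = \left(3055402 + \left(2 - \frac{16}{243 + 688}\right)\right) - 492724 = \left(3055402 + \left(2 - \frac{16}{931}\right)\right) - 492724 = \left(3055402 + \frac{1846}{931}\right) - 492724 = \frac{2844581108}{931} - 492724 = \frac{2385855064}{931}$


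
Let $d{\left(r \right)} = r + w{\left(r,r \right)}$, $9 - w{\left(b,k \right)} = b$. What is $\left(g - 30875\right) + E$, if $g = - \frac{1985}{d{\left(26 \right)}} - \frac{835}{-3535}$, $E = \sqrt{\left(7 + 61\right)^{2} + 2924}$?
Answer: $- \frac{197859517}{6363} + 2 \sqrt{1887} \approx -31008.0$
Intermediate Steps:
$w{\left(b,k \right)} = 9 - b$
$E = 2 \sqrt{1887}$ ($E = \sqrt{68^{2} + 2924} = \sqrt{4624 + 2924} = \sqrt{7548} = 2 \sqrt{1887} \approx 86.879$)
$d{\left(r \right)} = 9$ ($d{\left(r \right)} = r - \left(-9 + r\right) = 9$)
$g = - \frac{1401892}{6363}$ ($g = - \frac{1985}{9} - \frac{835}{-3535} = \left(-1985\right) \frac{1}{9} - - \frac{167}{707} = - \frac{1985}{9} + \frac{167}{707} = - \frac{1401892}{6363} \approx -220.32$)
$\left(g - 30875\right) + E = \left(- \frac{1401892}{6363} - 30875\right) + 2 \sqrt{1887} = - \frac{197859517}{6363} + 2 \sqrt{1887}$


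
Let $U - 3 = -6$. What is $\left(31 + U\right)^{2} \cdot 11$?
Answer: $8624$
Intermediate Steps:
$U = -3$ ($U = 3 - 6 = -3$)
$\left(31 + U\right)^{2} \cdot 11 = \left(31 - 3\right)^{2} \cdot 11 = 28^{2} \cdot 11 = 784 \cdot 11 = 8624$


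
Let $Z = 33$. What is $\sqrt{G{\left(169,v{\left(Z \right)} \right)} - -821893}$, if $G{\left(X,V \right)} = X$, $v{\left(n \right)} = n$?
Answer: $\sqrt{822062} \approx 906.68$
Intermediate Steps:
$\sqrt{G{\left(169,v{\left(Z \right)} \right)} - -821893} = \sqrt{169 - -821893} = \sqrt{169 + \left(-163292 + 985185\right)} = \sqrt{169 + 821893} = \sqrt{822062}$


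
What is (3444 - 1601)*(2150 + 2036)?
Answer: 7714798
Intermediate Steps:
(3444 - 1601)*(2150 + 2036) = 1843*4186 = 7714798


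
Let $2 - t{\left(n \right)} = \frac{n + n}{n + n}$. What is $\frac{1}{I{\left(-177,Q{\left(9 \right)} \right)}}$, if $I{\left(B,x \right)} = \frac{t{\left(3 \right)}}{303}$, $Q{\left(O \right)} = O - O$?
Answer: $303$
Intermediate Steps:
$t{\left(n \right)} = 1$ ($t{\left(n \right)} = 2 - \frac{n + n}{n + n} = 2 - \frac{2 n}{2 n} = 2 - 2 n \frac{1}{2 n} = 2 - 1 = 1$)
$Q{\left(O \right)} = 0$
$I{\left(B,x \right)} = \frac{1}{303}$ ($I{\left(B,x \right)} = 1 \cdot \frac{1}{303} = \frac{1}{303}$)
$\frac{1}{I{\left(-177,Q{\left(9 \right)} \right)}} = \frac{1}{\frac{1}{303}} = 303$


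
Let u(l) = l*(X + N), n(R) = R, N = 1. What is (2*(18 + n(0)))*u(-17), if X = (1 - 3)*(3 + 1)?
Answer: 4284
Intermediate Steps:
X = -8 (X = -2*4 = -8)
u(l) = -7*l (u(l) = l*(-8 + 1) = l*(-7) = -7*l)
(2*(18 + n(0)))*u(-17) = (2*(18 + 0))*(-7*(-17)) = (2*18)*119 = 36*119 = 4284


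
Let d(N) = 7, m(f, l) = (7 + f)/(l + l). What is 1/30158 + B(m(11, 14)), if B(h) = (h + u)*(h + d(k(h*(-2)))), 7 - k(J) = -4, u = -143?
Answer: -3215611731/2955484 ≈ -1088.0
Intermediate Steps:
k(J) = 11 (k(J) = 7 - 1*(-4) = 7 + 4 = 11)
m(f, l) = (7 + f)/(2*l) (m(f, l) = (7 + f)/((2*l)) = (7 + f)*(1/(2*l)) = (7 + f)/(2*l))
B(h) = (-143 + h)*(7 + h) (B(h) = (h - 143)*(h + 7) = (-143 + h)*(7 + h))
1/30158 + B(m(11, 14)) = 1/30158 + (-1001 + ((½)*(7 + 11)/14)² - 68*(7 + 11)/14) = 1/30158 + (-1001 + ((½)*(1/14)*18)² - 68*18/14) = 1/30158 + (-1001 + (9/14)² - 136*9/14) = 1/30158 + (-1001 + 81/196 - 612/7) = 1/30158 - 213251/196 = -3215611731/2955484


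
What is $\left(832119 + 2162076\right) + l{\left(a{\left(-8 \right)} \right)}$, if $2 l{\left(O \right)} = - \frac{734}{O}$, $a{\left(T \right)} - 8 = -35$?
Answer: $\frac{80843632}{27} \approx 2.9942 \cdot 10^{6}$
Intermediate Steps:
$a{\left(T \right)} = -27$ ($a{\left(T \right)} = 8 - 35 = -27$)
$l{\left(O \right)} = - \frac{367}{O}$ ($l{\left(O \right)} = \frac{\left(-734\right) \frac{1}{O}}{2} = - \frac{367}{O}$)
$\left(832119 + 2162076\right) + l{\left(a{\left(-8 \right)} \right)} = \left(832119 + 2162076\right) - \frac{367}{-27} = 2994195 - - \frac{367}{27} = 2994195 + \frac{367}{27} = \frac{80843632}{27}$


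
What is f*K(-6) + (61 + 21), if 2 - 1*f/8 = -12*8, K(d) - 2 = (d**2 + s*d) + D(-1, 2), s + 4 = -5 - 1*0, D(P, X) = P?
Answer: 71426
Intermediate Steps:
s = -9 (s = -4 + (-5 - 1*0) = -4 + (-5 + 0) = -4 - 5 = -9)
K(d) = 1 + d**2 - 9*d (K(d) = 2 + ((d**2 - 9*d) - 1) = 2 + (-1 + d**2 - 9*d) = 1 + d**2 - 9*d)
f = 784 (f = 16 - (-96)*8 = 16 - 8*(-96) = 16 + 768 = 784)
f*K(-6) + (61 + 21) = 784*(1 + (-6)**2 - 9*(-6)) + (61 + 21) = 784*(1 + 36 + 54) + 82 = 784*91 + 82 = 71344 + 82 = 71426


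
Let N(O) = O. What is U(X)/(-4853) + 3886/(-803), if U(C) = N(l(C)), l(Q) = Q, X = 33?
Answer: -18885257/3896959 ≈ -4.8462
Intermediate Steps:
U(C) = C
U(X)/(-4853) + 3886/(-803) = 33/(-4853) + 3886/(-803) = 33*(-1/4853) + 3886*(-1/803) = -33/4853 - 3886/803 = -18885257/3896959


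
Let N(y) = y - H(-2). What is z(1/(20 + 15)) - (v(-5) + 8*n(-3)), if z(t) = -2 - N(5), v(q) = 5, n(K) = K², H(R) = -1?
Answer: -85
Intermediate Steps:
N(y) = 1 + y (N(y) = y - 1*(-1) = y + 1 = 1 + y)
z(t) = -8 (z(t) = -2 - (1 + 5) = -2 - 1*6 = -2 - 6 = -8)
z(1/(20 + 15)) - (v(-5) + 8*n(-3)) = -8 - (5 + 8*(-3)²) = -8 - (5 + 8*9) = -8 - (5 + 72) = -8 - 1*77 = -8 - 77 = -85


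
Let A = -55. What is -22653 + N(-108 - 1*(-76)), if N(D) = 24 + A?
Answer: -22684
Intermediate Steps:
N(D) = -31 (N(D) = 24 - 55 = -31)
-22653 + N(-108 - 1*(-76)) = -22653 - 31 = -22684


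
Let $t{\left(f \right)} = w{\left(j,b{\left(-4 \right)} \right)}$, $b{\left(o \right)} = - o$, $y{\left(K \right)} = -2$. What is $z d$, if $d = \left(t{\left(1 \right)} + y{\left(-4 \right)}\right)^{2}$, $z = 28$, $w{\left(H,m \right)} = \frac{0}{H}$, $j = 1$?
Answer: $112$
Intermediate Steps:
$w{\left(H,m \right)} = 0$
$t{\left(f \right)} = 0$
$d = 4$ ($d = \left(0 - 2\right)^{2} = \left(-2\right)^{2} = 4$)
$z d = 28 \cdot 4 = 112$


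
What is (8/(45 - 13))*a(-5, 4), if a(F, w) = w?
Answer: 1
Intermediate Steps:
(8/(45 - 13))*a(-5, 4) = (8/(45 - 13))*4 = (8/32)*4 = (8*(1/32))*4 = (1/4)*4 = 1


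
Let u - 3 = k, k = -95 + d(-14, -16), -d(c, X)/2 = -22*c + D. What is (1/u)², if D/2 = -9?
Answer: 1/451584 ≈ 2.2144e-6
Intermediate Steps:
D = -18 (D = 2*(-9) = -18)
d(c, X) = 36 + 44*c (d(c, X) = -2*(-22*c - 18) = -2*(-18 - 22*c) = 36 + 44*c)
k = -675 (k = -95 + (36 + 44*(-14)) = -95 + (36 - 616) = -95 - 580 = -675)
u = -672 (u = 3 - 675 = -672)
(1/u)² = (1/(-672))² = (-1/672)² = 1/451584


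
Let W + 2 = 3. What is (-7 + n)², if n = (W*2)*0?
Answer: 49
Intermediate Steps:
W = 1 (W = -2 + 3 = 1)
n = 0 (n = (1*2)*0 = 2*0 = 0)
(-7 + n)² = (-7 + 0)² = (-7)² = 49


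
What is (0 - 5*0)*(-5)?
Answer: 0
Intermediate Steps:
(0 - 5*0)*(-5) = (0 + 0)*(-5) = 0*(-5) = 0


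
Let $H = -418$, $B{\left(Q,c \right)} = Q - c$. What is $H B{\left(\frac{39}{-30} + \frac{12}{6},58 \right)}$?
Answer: $\frac{119757}{5} \approx 23951.0$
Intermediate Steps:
$H B{\left(\frac{39}{-30} + \frac{12}{6},58 \right)} = - 418 \left(\left(\frac{39}{-30} + \frac{12}{6}\right) - 58\right) = - 418 \left(\left(39 \left(- \frac{1}{30}\right) + 12 \cdot \frac{1}{6}\right) - 58\right) = - 418 \left(\left(- \frac{13}{10} + 2\right) - 58\right) = - 418 \left(\frac{7}{10} - 58\right) = \left(-418\right) \left(- \frac{573}{10}\right) = \frac{119757}{5}$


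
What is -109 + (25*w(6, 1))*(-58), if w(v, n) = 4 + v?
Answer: -14609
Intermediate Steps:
-109 + (25*w(6, 1))*(-58) = -109 + (25*(4 + 6))*(-58) = -109 + (25*10)*(-58) = -109 + 250*(-58) = -109 - 14500 = -14609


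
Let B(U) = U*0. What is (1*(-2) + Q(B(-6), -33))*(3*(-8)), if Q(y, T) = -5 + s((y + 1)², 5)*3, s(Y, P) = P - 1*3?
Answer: 24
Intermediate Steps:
B(U) = 0
s(Y, P) = -3 + P (s(Y, P) = P - 3 = -3 + P)
Q(y, T) = 1 (Q(y, T) = -5 + (-3 + 5)*3 = -5 + 2*3 = -5 + 6 = 1)
(1*(-2) + Q(B(-6), -33))*(3*(-8)) = (1*(-2) + 1)*(3*(-8)) = (-2 + 1)*(-24) = -1*(-24) = 24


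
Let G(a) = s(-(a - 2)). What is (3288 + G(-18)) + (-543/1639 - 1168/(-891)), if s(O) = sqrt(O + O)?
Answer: 436641641/132759 + 2*sqrt(10) ≈ 3295.3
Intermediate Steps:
s(O) = sqrt(2)*sqrt(O) (s(O) = sqrt(2*O) = sqrt(2)*sqrt(O))
G(a) = sqrt(2)*sqrt(2 - a) (G(a) = sqrt(2)*sqrt(-(a - 2)) = sqrt(2)*sqrt(-(-2 + a)) = sqrt(2)*sqrt(2 - a))
(3288 + G(-18)) + (-543/1639 - 1168/(-891)) = (3288 + sqrt(4 - 2*(-18))) + (-543/1639 - 1168/(-891)) = (3288 + sqrt(4 + 36)) + (-543*1/1639 - 1168*(-1/891)) = (3288 + sqrt(40)) + (-543/1639 + 1168/891) = (3288 + 2*sqrt(10)) + 130049/132759 = 436641641/132759 + 2*sqrt(10)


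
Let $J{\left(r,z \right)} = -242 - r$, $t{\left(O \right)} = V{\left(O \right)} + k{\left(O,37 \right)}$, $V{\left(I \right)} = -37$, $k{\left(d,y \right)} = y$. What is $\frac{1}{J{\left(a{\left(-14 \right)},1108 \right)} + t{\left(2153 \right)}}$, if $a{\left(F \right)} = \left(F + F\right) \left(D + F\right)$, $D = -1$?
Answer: $- \frac{1}{662} \approx -0.0015106$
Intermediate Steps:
$t{\left(O \right)} = 0$ ($t{\left(O \right)} = -37 + 37 = 0$)
$a{\left(F \right)} = 2 F \left(-1 + F\right)$ ($a{\left(F \right)} = \left(F + F\right) \left(-1 + F\right) = 2 F \left(-1 + F\right)$)
$\frac{1}{J{\left(a{\left(-14 \right)},1108 \right)} + t{\left(2153 \right)}} = \frac{1}{\left(-242 - 2 \left(-14\right) \left(-1 - 14\right)\right) + 0} = \frac{1}{\left(-242 - 2 \left(-14\right) \left(-15\right)\right) + 0} = \frac{1}{\left(-242 - 420\right) + 0} = \frac{1}{-662 + 0} = \frac{1}{-662} = - \frac{1}{662}$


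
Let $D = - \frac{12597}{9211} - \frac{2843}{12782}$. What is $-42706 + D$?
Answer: $- \frac{5028178197139}{117735002} \approx -42708.0$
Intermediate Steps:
$D = - \frac{187201727}{117735002}$ ($D = \left(-12597\right) \frac{1}{9211} - \frac{2843}{12782} = - \frac{12597}{9211} - \frac{2843}{12782} = - \frac{187201727}{117735002} \approx -1.59$)
$-42706 + D = -42706 - \frac{187201727}{117735002} = - \frac{5028178197139}{117735002}$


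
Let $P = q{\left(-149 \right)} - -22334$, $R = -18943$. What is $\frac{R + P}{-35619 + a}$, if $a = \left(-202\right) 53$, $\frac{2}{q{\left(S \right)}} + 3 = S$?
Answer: $- \frac{51543}{704140} \approx -0.0732$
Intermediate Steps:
$q{\left(S \right)} = \frac{2}{-3 + S}$
$a = -10706$
$P = \frac{1697383}{76}$ ($P = \frac{2}{-3 - 149} - -22334 = \frac{2}{-152} + 22334 = 2 \left(- \frac{1}{152}\right) + 22334 = - \frac{1}{76} + 22334 = \frac{1697383}{76} \approx 22334.0$)
$\frac{R + P}{-35619 + a} = \frac{-18943 + \frac{1697383}{76}}{-35619 - 10706} = \frac{257715}{76 \left(-46325\right)} = \frac{257715}{76} \left(- \frac{1}{46325}\right) = - \frac{51543}{704140}$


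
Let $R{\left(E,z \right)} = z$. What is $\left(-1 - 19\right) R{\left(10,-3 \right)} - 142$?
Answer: $-82$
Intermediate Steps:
$\left(-1 - 19\right) R{\left(10,-3 \right)} - 142 = \left(-1 - 19\right) \left(-3\right) - 142 = \left(-20\right) \left(-3\right) - 142 = 60 - 142 = -82$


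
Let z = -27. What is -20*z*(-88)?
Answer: -47520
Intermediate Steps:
-20*z*(-88) = -20*(-27)*(-88) = 540*(-88) = -47520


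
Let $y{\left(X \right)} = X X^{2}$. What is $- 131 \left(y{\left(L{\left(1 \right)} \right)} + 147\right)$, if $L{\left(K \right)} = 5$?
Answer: $-35632$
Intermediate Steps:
$y{\left(X \right)} = X^{3}$
$- 131 \left(y{\left(L{\left(1 \right)} \right)} + 147\right) = - 131 \left(5^{3} + 147\right) = - 131 \left(125 + 147\right) = \left(-131\right) 272 = -35632$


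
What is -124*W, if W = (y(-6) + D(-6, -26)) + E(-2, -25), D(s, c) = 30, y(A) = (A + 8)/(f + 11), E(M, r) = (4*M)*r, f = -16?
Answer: -142352/5 ≈ -28470.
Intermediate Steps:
E(M, r) = 4*M*r
y(A) = -8/5 - A/5 (y(A) = (A + 8)/(-16 + 11) = (8 + A)/(-5) = (8 + A)*(-1/5) = -8/5 - A/5)
W = 1148/5 (W = ((-8/5 - 1/5*(-6)) + 30) + 4*(-2)*(-25) = ((-8/5 + 6/5) + 30) + 200 = (-2/5 + 30) + 200 = 148/5 + 200 = 1148/5 ≈ 229.60)
-124*W = -124*1148/5 = -142352/5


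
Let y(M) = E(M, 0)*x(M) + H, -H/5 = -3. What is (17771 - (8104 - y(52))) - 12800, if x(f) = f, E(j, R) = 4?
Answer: -2910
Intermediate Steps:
H = 15 (H = -5*(-3) = 15)
y(M) = 15 + 4*M (y(M) = 4*M + 15 = 15 + 4*M)
(17771 - (8104 - y(52))) - 12800 = (17771 - (8104 - (15 + 4*52))) - 12800 = (17771 - (8104 - (15 + 208))) - 12800 = (17771 - (8104 - 1*223)) - 12800 = (17771 - (8104 - 223)) - 12800 = (17771 - 1*7881) - 12800 = (17771 - 7881) - 12800 = 9890 - 12800 = -2910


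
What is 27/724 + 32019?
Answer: 23181783/724 ≈ 32019.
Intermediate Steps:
27/724 + 32019 = 23181783/724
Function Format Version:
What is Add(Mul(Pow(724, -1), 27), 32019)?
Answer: Rational(23181783, 724) ≈ 32019.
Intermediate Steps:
Add(Mul(Pow(724, -1), 27), 32019) = Add(Mul(Rational(1, 724), 27), 32019) = Add(Rational(27, 724), 32019) = Rational(23181783, 724)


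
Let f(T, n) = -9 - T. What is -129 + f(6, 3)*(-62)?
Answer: 801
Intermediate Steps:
-129 + f(6, 3)*(-62) = -129 + (-9 - 1*6)*(-62) = -129 + (-9 - 6)*(-62) = -129 - 15*(-62) = -129 + 930 = 801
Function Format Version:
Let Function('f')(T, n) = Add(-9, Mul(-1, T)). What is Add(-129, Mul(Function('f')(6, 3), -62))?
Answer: 801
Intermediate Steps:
Add(-129, Mul(Function('f')(6, 3), -62)) = Add(-129, Mul(Add(-9, Mul(-1, 6)), -62)) = Add(-129, Mul(Add(-9, -6), -62)) = Add(-129, Mul(-15, -62)) = Add(-129, 930) = 801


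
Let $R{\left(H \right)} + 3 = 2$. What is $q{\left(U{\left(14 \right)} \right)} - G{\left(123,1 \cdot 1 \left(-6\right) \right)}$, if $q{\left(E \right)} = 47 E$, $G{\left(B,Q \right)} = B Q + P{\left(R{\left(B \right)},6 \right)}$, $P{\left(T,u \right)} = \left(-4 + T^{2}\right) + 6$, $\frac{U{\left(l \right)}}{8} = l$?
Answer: $5999$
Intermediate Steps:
$U{\left(l \right)} = 8 l$
$R{\left(H \right)} = -1$ ($R{\left(H \right)} = -3 + 2 = -1$)
$P{\left(T,u \right)} = 2 + T^{2}$
$G{\left(B,Q \right)} = 3 + B Q$ ($G{\left(B,Q \right)} = B Q + \left(2 + \left(-1\right)^{2}\right) = B Q + \left(2 + 1\right) = B Q + 3 = 3 + B Q$)
$q{\left(U{\left(14 \right)} \right)} - G{\left(123,1 \cdot 1 \left(-6\right) \right)} = 47 \cdot 8 \cdot 14 - \left(3 + 123 \cdot 1 \cdot 1 \left(-6\right)\right) = 47 \cdot 112 - \left(3 + 123 \cdot 1 \left(-6\right)\right) = 5264 - \left(3 + 123 \left(-6\right)\right) = 5264 - \left(3 - 738\right) = 5264 - -735 = 5264 + 735 = 5999$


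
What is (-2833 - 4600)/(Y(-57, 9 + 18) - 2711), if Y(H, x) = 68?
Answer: 7433/2643 ≈ 2.8123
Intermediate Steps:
(-2833 - 4600)/(Y(-57, 9 + 18) - 2711) = (-2833 - 4600)/(68 - 2711) = -7433/(-2643) = -7433*(-1/2643) = 7433/2643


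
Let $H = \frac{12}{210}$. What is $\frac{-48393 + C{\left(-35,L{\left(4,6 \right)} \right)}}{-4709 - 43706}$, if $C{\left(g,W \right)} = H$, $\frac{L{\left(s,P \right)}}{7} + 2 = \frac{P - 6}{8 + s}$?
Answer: $\frac{1693753}{1694525} \approx 0.99954$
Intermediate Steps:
$L{\left(s,P \right)} = -14 + \frac{7 \left(-6 + P\right)}{8 + s}$ ($L{\left(s,P \right)} = -14 + 7 \frac{P - 6}{8 + s} = -14 + 7 \frac{-6 + P}{8 + s} = -14 + \frac{7 \left(-6 + P\right)}{8 + s}$)
$H = \frac{2}{35}$ ($H = 12 \cdot \frac{1}{210} = \frac{2}{35} \approx 0.057143$)
$C{\left(g,W \right)} = \frac{2}{35}$
$\frac{-48393 + C{\left(-35,L{\left(4,6 \right)} \right)}}{-4709 - 43706} = \frac{-48393 + \frac{2}{35}}{-4709 - 43706} = - \frac{1693753}{35 \left(-48415\right)} = \left(- \frac{1693753}{35}\right) \left(- \frac{1}{48415}\right) = \frac{1693753}{1694525}$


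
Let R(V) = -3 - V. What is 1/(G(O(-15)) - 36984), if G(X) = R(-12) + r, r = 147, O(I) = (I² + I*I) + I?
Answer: -1/36828 ≈ -2.7153e-5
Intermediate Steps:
O(I) = I + 2*I² (O(I) = (I² + I²) + I = 2*I² + I = I + 2*I²)
G(X) = 156 (G(X) = (-3 - 1*(-12)) + 147 = (-3 + 12) + 147 = 9 + 147 = 156)
1/(G(O(-15)) - 36984) = 1/(156 - 36984) = 1/(-36828) = -1/36828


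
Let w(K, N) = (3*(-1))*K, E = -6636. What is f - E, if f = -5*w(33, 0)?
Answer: 7131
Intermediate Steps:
w(K, N) = -3*K
f = 495 (f = -(-15)*33 = -5*(-99) = 495)
f - E = 495 - 1*(-6636) = 495 + 6636 = 7131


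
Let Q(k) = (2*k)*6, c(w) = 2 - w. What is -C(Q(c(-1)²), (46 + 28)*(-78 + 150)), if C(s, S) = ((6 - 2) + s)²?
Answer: -12544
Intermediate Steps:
Q(k) = 12*k
C(s, S) = (4 + s)²
-C(Q(c(-1)²), (46 + 28)*(-78 + 150)) = -(4 + 12*(2 - 1*(-1))²)² = -(4 + 12*(2 + 1)²)² = -(4 + 12*3²)² = -(4 + 12*9)² = -(4 + 108)² = -1*112² = -1*12544 = -12544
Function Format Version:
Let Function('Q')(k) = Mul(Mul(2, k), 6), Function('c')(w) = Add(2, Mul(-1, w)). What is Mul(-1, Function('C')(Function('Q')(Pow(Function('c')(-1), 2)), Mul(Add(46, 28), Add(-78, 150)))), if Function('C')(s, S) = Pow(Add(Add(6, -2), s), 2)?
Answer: -12544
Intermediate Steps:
Function('Q')(k) = Mul(12, k)
Function('C')(s, S) = Pow(Add(4, s), 2)
Mul(-1, Function('C')(Function('Q')(Pow(Function('c')(-1), 2)), Mul(Add(46, 28), Add(-78, 150)))) = Mul(-1, Pow(Add(4, Mul(12, Pow(Add(2, Mul(-1, -1)), 2))), 2)) = Mul(-1, Pow(Add(4, Mul(12, Pow(Add(2, 1), 2))), 2)) = Mul(-1, Pow(Add(4, Mul(12, Pow(3, 2))), 2)) = Mul(-1, Pow(Add(4, Mul(12, 9)), 2)) = Mul(-1, Pow(Add(4, 108), 2)) = Mul(-1, Pow(112, 2)) = Mul(-1, 12544) = -12544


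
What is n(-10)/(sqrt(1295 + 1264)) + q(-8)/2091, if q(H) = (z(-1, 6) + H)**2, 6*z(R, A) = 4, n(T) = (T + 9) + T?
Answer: 484/18819 - 11*sqrt(2559)/2559 ≈ -0.19173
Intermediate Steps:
n(T) = 9 + 2*T (n(T) = (9 + T) + T = 9 + 2*T)
z(R, A) = 2/3 (z(R, A) = (1/6)*4 = 2/3)
q(H) = (2/3 + H)**2
n(-10)/(sqrt(1295 + 1264)) + q(-8)/2091 = (9 + 2*(-10))/(sqrt(1295 + 1264)) + ((2 + 3*(-8))**2/9)/2091 = (9 - 20)/(sqrt(2559)) + ((2 - 24)**2/9)*(1/2091) = -11*sqrt(2559)/2559 + ((1/9)*(-22)**2)*(1/2091) = -11*sqrt(2559)/2559 + ((1/9)*484)*(1/2091) = -11*sqrt(2559)/2559 + (484/9)*(1/2091) = -11*sqrt(2559)/2559 + 484/18819 = 484/18819 - 11*sqrt(2559)/2559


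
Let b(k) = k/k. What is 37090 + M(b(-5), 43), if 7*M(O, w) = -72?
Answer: 259558/7 ≈ 37080.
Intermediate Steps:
b(k) = 1
M(O, w) = -72/7 (M(O, w) = (⅐)*(-72) = -72/7)
37090 + M(b(-5), 43) = 37090 - 72/7 = 259558/7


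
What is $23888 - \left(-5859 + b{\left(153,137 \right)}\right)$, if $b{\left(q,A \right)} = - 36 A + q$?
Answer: $34526$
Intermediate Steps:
$b{\left(q,A \right)} = q - 36 A$
$23888 - \left(-5859 + b{\left(153,137 \right)}\right) = 23888 - \left(-5859 + \left(153 - 4932\right)\right) = 23888 - \left(-5859 - 4779\right) = 23888 - -10638 = 23888 + 10638 = 34526$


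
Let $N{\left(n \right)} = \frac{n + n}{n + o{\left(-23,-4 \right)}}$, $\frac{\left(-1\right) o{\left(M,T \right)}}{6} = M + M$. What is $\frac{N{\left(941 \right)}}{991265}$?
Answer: $\frac{1882}{1206369505} \approx 1.5601 \cdot 10^{-6}$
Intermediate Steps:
$o{\left(M,T \right)} = - 12 M$ ($o{\left(M,T \right)} = - 6 \left(M + M\right) = - 6 \cdot 2 M = - 12 M$)
$N{\left(n \right)} = \frac{2 n}{276 + n}$ ($N{\left(n \right)} = \frac{n + n}{n - -276} = \frac{2 n}{n + 276} = \frac{2 n}{276 + n}$)
$\frac{N{\left(941 \right)}}{991265} = \frac{2 \cdot 941 \frac{1}{276 + 941}}{991265} = 2 \cdot 941 \cdot \frac{1}{1217} \cdot \frac{1}{991265} = \frac{1882}{1217} \cdot \frac{1}{991265} = \frac{1882}{1206369505}$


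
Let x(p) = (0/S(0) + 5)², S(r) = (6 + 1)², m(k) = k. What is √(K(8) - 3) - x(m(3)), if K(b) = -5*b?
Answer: -25 + I*√43 ≈ -25.0 + 6.5574*I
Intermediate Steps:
S(r) = 49 (S(r) = 7² = 49)
x(p) = 25 (x(p) = (0/49 + 5)² = (0*(1/49) + 5)² = (0 + 5)² = 5² = 25)
√(K(8) - 3) - x(m(3)) = √(-5*8 - 3) - 1*25 = √(-40 - 3) - 25 = √(-43) - 25 = I*√43 - 25 = -25 + I*√43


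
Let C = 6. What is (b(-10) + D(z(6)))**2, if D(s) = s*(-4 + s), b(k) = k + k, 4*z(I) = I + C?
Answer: 529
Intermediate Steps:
z(I) = 3/2 + I/4 (z(I) = (I + 6)/4 = (6 + I)/4 = 3/2 + I/4)
b(k) = 2*k
(b(-10) + D(z(6)))**2 = (2*(-10) + (3/2 + (1/4)*6)*(-4 + (3/2 + (1/4)*6)))**2 = (-20 + (3/2 + 3/2)*(-4 + (3/2 + 3/2)))**2 = (-20 + 3*(-4 + 3))**2 = (-20 + 3*(-1))**2 = (-20 - 3)**2 = (-23)**2 = 529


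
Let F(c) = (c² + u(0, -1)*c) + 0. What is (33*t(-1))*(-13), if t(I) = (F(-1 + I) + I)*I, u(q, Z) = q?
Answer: 1287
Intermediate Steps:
F(c) = c² (F(c) = (c² + 0*c) + 0 = (c² + 0) + 0 = c² + 0 = c²)
t(I) = I*(I + (-1 + I)²) (t(I) = ((-1 + I)² + I)*I = (I + (-1 + I)²)*I = I*(I + (-1 + I)²))
(33*t(-1))*(-13) = (33*(-(-1 + (-1 - 1)²)))*(-13) = (33*(-(-1 + (-2)²)))*(-13) = (33*(-(-1 + 4)))*(-13) = (33*(-1*3))*(-13) = (33*(-3))*(-13) = -99*(-13) = 1287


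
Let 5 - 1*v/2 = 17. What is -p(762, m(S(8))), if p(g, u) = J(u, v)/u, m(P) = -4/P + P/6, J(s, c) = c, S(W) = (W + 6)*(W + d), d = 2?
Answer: 2520/2447 ≈ 1.0298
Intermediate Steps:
S(W) = (2 + W)*(6 + W) (S(W) = (W + 6)*(W + 2) = (6 + W)*(2 + W) = (2 + W)*(6 + W))
v = -24 (v = 10 - 2*17 = 10 - 34 = -24)
m(P) = -4/P + P/6 (m(P) = -4/P + P*(⅙) = -4/P + P/6)
p(g, u) = -24/u
-p(762, m(S(8))) = -(-24)/(-4/(12 + 8² + 8*8) + (12 + 8² + 8*8)/6) = -(-24)/(-4/(12 + 64 + 64) + (12 + 64 + 64)/6) = -(-24)/(-4/140 + (⅙)*140) = -(-24)/(-4*1/140 + 70/3) = -(-24)/(-1/35 + 70/3) = -(-24)/2447/105 = -(-24)*105/2447 = -1*(-2520/2447) = 2520/2447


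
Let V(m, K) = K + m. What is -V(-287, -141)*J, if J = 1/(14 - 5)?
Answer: 428/9 ≈ 47.556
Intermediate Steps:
J = ⅑ (J = 1/9 = ⅑ ≈ 0.11111)
-V(-287, -141)*J = -(-141 - 287)/9 = -(-428)/9 = -1*(-428/9) = 428/9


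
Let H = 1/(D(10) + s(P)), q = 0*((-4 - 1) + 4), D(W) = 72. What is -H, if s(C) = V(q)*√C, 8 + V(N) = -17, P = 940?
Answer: 18/145579 + 25*√235/291158 ≈ 0.0014399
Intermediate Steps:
q = 0 (q = 0*(-5 + 4) = 0*(-1) = 0)
V(N) = -25 (V(N) = -8 - 17 = -25)
s(C) = -25*√C
H = 1/(72 - 50*√235) ≈ -0.0014399
-H = -(-18/145579 - 25*√235/291158) = 18/145579 + 25*√235/291158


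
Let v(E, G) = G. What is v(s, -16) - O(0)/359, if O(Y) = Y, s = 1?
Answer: -16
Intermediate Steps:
v(s, -16) - O(0)/359 = -16 - 0/359 = -16 - 1*0 = -16 + 0 = -16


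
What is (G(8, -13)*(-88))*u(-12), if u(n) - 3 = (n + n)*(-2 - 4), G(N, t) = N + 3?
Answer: -142296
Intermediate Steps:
G(N, t) = 3 + N
u(n) = 3 - 12*n (u(n) = 3 + (n + n)*(-2 - 4) = 3 + (2*n)*(-6) = 3 - 12*n)
(G(8, -13)*(-88))*u(-12) = ((3 + 8)*(-88))*(3 - 12*(-12)) = (11*(-88))*(3 + 144) = -968*147 = -142296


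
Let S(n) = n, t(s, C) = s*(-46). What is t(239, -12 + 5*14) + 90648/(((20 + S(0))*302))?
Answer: -8289139/755 ≈ -10979.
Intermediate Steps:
t(s, C) = -46*s
t(239, -12 + 5*14) + 90648/(((20 + S(0))*302)) = -46*239 + 90648/(((20 + 0)*302)) = -10994 + 90648/((20*302)) = -10994 + 90648/6040 = -10994 + 90648*(1/6040) = -10994 + 11331/755 = -8289139/755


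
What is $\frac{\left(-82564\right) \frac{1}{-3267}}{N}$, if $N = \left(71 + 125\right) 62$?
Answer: $\frac{20641}{9925146} \approx 0.0020797$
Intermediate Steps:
$N = 12152$ ($N = 196 \cdot 62 = 12152$)
$\frac{\left(-82564\right) \frac{1}{-3267}}{N} = \frac{\left(-82564\right) \frac{1}{-3267}}{12152} = \left(-82564\right) \left(- \frac{1}{3267}\right) \frac{1}{12152} = \frac{82564}{3267} \cdot \frac{1}{12152} = \frac{20641}{9925146}$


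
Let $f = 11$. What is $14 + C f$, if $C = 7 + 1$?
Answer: $102$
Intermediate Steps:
$C = 8$
$14 + C f = 14 + 8 \cdot 11 = 14 + 88 = 102$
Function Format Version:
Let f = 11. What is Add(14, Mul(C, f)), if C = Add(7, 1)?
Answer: 102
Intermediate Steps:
C = 8
Add(14, Mul(C, f)) = Add(14, Mul(8, 11)) = Add(14, 88) = 102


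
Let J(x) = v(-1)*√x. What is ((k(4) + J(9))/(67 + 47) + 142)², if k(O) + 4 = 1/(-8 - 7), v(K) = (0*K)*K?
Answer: 58931932081/2924100 ≈ 20154.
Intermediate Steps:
v(K) = 0 (v(K) = 0*K = 0)
k(O) = -61/15 (k(O) = -4 + 1/(-8 - 7) = -4 + 1/(-15) = -4 - 1/15 = -61/15)
J(x) = 0 (J(x) = 0*√x = 0)
((k(4) + J(9))/(67 + 47) + 142)² = ((-61/15 + 0)/(67 + 47) + 142)² = (-61/15/114 + 142)² = (-61/15*1/114 + 142)² = (-61/1710 + 142)² = (242759/1710)² = 58931932081/2924100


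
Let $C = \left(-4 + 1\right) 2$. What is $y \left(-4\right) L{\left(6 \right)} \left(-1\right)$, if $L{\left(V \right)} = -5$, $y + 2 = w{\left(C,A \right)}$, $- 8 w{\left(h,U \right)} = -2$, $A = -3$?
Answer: $35$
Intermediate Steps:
$C = -6$ ($C = \left(-3\right) 2 = -6$)
$w{\left(h,U \right)} = \frac{1}{4}$ ($w{\left(h,U \right)} = \left(- \frac{1}{8}\right) \left(-2\right) = \frac{1}{4}$)
$y = - \frac{7}{4}$ ($y = -2 + \frac{1}{4} = - \frac{7}{4} \approx -1.75$)
$y \left(-4\right) L{\left(6 \right)} \left(-1\right) = \left(- \frac{7}{4}\right) \left(-4\right) \left(\left(-5\right) \left(-1\right)\right) = 7 \cdot 5 = 35$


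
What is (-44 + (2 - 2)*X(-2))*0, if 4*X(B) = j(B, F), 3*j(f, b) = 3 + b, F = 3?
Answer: 0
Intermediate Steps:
j(f, b) = 1 + b/3 (j(f, b) = (3 + b)/3 = 1 + b/3)
X(B) = ½ (X(B) = (1 + (⅓)*3)/4 = (1 + 1)/4 = (¼)*2 = ½)
(-44 + (2 - 2)*X(-2))*0 = (-44 + (2 - 2)*(½))*0 = (-44 + 0*(½))*0 = (-44 + 0)*0 = -44*0 = 0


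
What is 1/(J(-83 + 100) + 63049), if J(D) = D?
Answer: 1/63066 ≈ 1.5856e-5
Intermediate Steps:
1/(J(-83 + 100) + 63049) = 1/((-83 + 100) + 63049) = 1/(17 + 63049) = 1/63066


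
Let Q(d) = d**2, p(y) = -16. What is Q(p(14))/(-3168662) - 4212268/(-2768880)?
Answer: 1668318089017/1096705604820 ≈ 1.5212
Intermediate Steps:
Q(p(14))/(-3168662) - 4212268/(-2768880) = (-16)**2/(-3168662) - 4212268/(-2768880) = 256*(-1/3168662) - 4212268*(-1/2768880) = -128/1584331 + 1053067/692220 = 1668318089017/1096705604820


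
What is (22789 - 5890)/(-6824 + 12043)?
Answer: 16899/5219 ≈ 3.2380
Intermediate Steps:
(22789 - 5890)/(-6824 + 12043) = 16899/5219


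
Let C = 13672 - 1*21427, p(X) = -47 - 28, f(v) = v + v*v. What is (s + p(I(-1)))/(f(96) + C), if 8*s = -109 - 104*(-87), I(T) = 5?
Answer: 8339/12456 ≈ 0.66948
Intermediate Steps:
f(v) = v + v**2
p(X) = -75
s = 8939/8 (s = (-109 - 104*(-87))/8 = (-109 + 9048)/8 = (1/8)*8939 = 8939/8 ≈ 1117.4)
C = -7755 (C = 13672 - 21427 = -7755)
(s + p(I(-1)))/(f(96) + C) = (8939/8 - 75)/(96*(1 + 96) - 7755) = 8339/(8*(96*97 - 7755)) = 8339/(8*(9312 - 7755)) = (8339/8)/1557 = (8339/8)*(1/1557) = 8339/12456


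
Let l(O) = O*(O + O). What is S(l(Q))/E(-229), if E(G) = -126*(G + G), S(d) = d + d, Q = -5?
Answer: 25/14427 ≈ 0.0017329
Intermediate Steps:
l(O) = 2*O**2 (l(O) = O*(2*O) = 2*O**2)
S(d) = 2*d
E(G) = -252*G
S(l(Q))/E(-229) = (2*(2*(-5)**2))/((-252*(-229))) = (2*(2*25))/57708 = (2*50)*(1/57708) = 100*(1/57708) = 25/14427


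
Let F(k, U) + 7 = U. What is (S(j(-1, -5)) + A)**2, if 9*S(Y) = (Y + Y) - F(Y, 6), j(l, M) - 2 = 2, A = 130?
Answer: 17161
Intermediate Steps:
j(l, M) = 4 (j(l, M) = 2 + 2 = 4)
F(k, U) = -7 + U
S(Y) = 1/9 + 2*Y/9 (S(Y) = ((Y + Y) - (-7 + 6))/9 = (2*Y - 1*(-1))/9 = (2*Y + 1)/9 = (1 + 2*Y)/9 = 1/9 + 2*Y/9)
(S(j(-1, -5)) + A)**2 = ((1/9 + (2/9)*4) + 130)**2 = ((1/9 + 8/9) + 130)**2 = (1 + 130)**2 = 131**2 = 17161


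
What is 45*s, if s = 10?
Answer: 450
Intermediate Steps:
45*s = 45*10 = 450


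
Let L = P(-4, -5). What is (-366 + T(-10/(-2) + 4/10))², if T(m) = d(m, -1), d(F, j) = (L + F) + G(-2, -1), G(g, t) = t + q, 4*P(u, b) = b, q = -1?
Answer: 52954729/400 ≈ 1.3239e+5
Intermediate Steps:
P(u, b) = b/4
L = -5/4 (L = (¼)*(-5) = -5/4 ≈ -1.2500)
G(g, t) = -1 + t (G(g, t) = t - 1 = -1 + t)
d(F, j) = -13/4 + F (d(F, j) = (-5/4 + F) + (-1 - 1) = (-5/4 + F) - 2 = -13/4 + F)
T(m) = -13/4 + m
(-366 + T(-10/(-2) + 4/10))² = (-366 + (-13/4 + (-10/(-2) + 4/10)))² = (-366 + (-13/4 + (-10*(-½) + 4*(⅒))))² = (-366 + (-13/4 + (5 + ⅖)))² = (-366 + (-13/4 + 27/5))² = (-366 + 43/20)² = (-7277/20)² = 52954729/400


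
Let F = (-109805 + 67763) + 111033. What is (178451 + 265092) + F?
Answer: 512534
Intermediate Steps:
F = 68991 (F = -42042 + 111033 = 68991)
(178451 + 265092) + F = (178451 + 265092) + 68991 = 443543 + 68991 = 512534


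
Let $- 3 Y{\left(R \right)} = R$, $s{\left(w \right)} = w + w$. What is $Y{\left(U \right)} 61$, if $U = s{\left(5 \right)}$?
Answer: $- \frac{610}{3} \approx -203.33$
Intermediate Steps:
$s{\left(w \right)} = 2 w$
$U = 10$ ($U = 2 \cdot 5 = 10$)
$Y{\left(R \right)} = - \frac{R}{3}$
$Y{\left(U \right)} 61 = \left(- \frac{1}{3}\right) 10 \cdot 61 = \left(- \frac{10}{3}\right) 61 = - \frac{610}{3}$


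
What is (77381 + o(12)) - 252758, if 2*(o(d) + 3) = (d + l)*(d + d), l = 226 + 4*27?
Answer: -171228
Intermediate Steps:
l = 334 (l = 226 + 108 = 334)
o(d) = -3 + d*(334 + d) (o(d) = -3 + ((d + 334)*(d + d))/2 = -3 + ((334 + d)*(2*d))/2 = -3 + (2*d*(334 + d))/2 = -3 + d*(334 + d))
(77381 + o(12)) - 252758 = (77381 + (-3 + 12² + 334*12)) - 252758 = (77381 + (-3 + 144 + 4008)) - 252758 = (77381 + 4149) - 252758 = 81530 - 252758 = -171228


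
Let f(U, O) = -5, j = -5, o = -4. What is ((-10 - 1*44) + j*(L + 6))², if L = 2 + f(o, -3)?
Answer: 4761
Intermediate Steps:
L = -3 (L = 2 - 5 = -3)
((-10 - 1*44) + j*(L + 6))² = ((-10 - 1*44) - 5*(-3 + 6))² = ((-10 - 44) - 5*3)² = (-54 - 15)² = (-69)² = 4761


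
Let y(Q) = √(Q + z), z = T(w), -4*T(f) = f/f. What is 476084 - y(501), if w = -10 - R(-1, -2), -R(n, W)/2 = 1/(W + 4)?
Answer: 476084 - √2003/2 ≈ 4.7606e+5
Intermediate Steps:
R(n, W) = -2/(4 + W) (R(n, W) = -2/(W + 4) = -2/(4 + W))
w = -9 (w = -10 - (-2)/(4 - 2) = -10 - (-2)/2 = -10 - 1*(-1) = -10 + 1 = -9)
T(f) = -¼ (T(f) = -f/(4*f) = -¼*1 = -¼)
z = -¼ ≈ -0.25000
y(Q) = √(-¼ + Q) (y(Q) = √(Q - ¼) = √(-¼ + Q))
476084 - y(501) = 476084 - √(-1 + 4*501)/2 = 476084 - √(-1 + 2004)/2 = 476084 - √2003/2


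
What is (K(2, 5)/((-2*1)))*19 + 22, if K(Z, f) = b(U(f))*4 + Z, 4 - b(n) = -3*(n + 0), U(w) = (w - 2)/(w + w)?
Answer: -916/5 ≈ -183.20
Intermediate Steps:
U(w) = (-2 + w)/(2*w) (U(w) = (-2 + w)/((2*w)) = (-2 + w)*(1/(2*w)) = (-2 + w)/(2*w))
b(n) = 4 + 3*n (b(n) = 4 - (-3)*(n + 0) = 4 - (-3)*n = 4 + 3*n)
K(Z, f) = 16 + Z + 6*(-2 + f)/f (K(Z, f) = (4 + 3*((-2 + f)/(2*f)))*4 + Z = (4 + 3*(-2 + f)/(2*f))*4 + Z = (16 + 6*(-2 + f)/f) + Z = 16 + Z + 6*(-2 + f)/f)
(K(2, 5)/((-2*1)))*19 + 22 = ((22 + 2 - 12/5)/((-2*1)))*19 + 22 = ((22 + 2 - 12*⅕)/(-2))*19 + 22 = ((22 + 2 - 12/5)*(-½))*19 + 22 = ((108/5)*(-½))*19 + 22 = -54/5*19 + 22 = -1026/5 + 22 = -916/5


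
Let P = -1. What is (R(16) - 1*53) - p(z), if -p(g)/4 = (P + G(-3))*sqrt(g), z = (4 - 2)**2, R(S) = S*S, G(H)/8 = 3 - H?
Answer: 579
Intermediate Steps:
G(H) = 24 - 8*H (G(H) = 8*(3 - H) = 24 - 8*H)
R(S) = S**2
z = 4 (z = 2**2 = 4)
p(g) = -188*sqrt(g) (p(g) = -4*(-1 + (24 - 8*(-3)))*sqrt(g) = -4*(-1 + (24 + 24))*sqrt(g) = -4*(-1 + 48)*sqrt(g) = -188*sqrt(g))
(R(16) - 1*53) - p(z) = (16**2 - 1*53) - (-188)*sqrt(4) = (256 - 53) - (-188)*2 = 203 - 1*(-376) = 203 + 376 = 579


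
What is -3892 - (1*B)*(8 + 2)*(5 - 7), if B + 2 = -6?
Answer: -4052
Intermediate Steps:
B = -8 (B = -2 - 6 = -8)
-3892 - (1*B)*(8 + 2)*(5 - 7) = -3892 - (1*(-8))*(8 + 2)*(5 - 7) = -3892 - (-8*10)*(-2) = -3892 - (-80)*(-2) = -3892 - 1*160 = -3892 - 160 = -4052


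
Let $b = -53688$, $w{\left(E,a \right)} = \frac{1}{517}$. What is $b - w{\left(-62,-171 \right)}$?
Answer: $- \frac{27756697}{517} \approx -53688.0$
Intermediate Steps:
$w{\left(E,a \right)} = \frac{1}{517}$
$b - w{\left(-62,-171 \right)} = -53688 - \frac{1}{517} = - \frac{27756697}{517}$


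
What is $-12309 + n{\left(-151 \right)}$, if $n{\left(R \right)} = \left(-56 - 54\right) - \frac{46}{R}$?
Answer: $- \frac{1875223}{151} \approx -12419.0$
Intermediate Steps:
$n{\left(R \right)} = -110 - \frac{46}{R}$
$-12309 + n{\left(-151 \right)} = -12309 - \left(110 + \frac{46}{-151}\right) = -12309 - \frac{16564}{151} = - \frac{1875223}{151}$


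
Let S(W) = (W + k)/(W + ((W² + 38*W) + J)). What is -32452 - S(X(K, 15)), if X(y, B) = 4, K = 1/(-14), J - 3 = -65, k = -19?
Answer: -713941/22 ≈ -32452.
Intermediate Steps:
J = -62 (J = 3 - 65 = -62)
K = -1/14 ≈ -0.071429
S(W) = (-19 + W)/(-62 + W² + 39*W) (S(W) = (W - 19)/(W + ((W² + 38*W) - 62)) = (-19 + W)/(W + (-62 + W² + 38*W)) = (-19 + W)/(-62 + W² + 39*W))
-32452 - S(X(K, 15)) = -32452 - (-19 + 4)/(-62 + 4² + 39*4) = -32452 - (-15)/(-62 + 16 + 156) = -32452 - (-15)/110 = -32452 - 1*(-3/22) = -32452 + 3/22 = -713941/22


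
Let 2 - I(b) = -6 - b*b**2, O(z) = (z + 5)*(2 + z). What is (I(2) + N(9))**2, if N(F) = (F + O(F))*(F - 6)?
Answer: 255025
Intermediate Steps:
O(z) = (2 + z)*(5 + z) (O(z) = (5 + z)*(2 + z) = (2 + z)*(5 + z))
N(F) = (-6 + F)*(10 + F**2 + 8*F) (N(F) = (F + (10 + F**2 + 7*F))*(F - 6) = (10 + F**2 + 8*F)*(-6 + F) = (-6 + F)*(10 + F**2 + 8*F))
I(b) = 8 + b**3 (I(b) = 2 - (-6 - b*b**2) = 2 - (-6 - b**3) = 2 + (6 + b**3) = 8 + b**3)
(I(2) + N(9))**2 = ((8 + 2**3) + (-60 + 9**3 - 38*9 + 2*9**2))**2 = ((8 + 8) + (-60 + 729 - 342 + 2*81))**2 = (16 + (-60 + 729 - 342 + 162))**2 = (16 + 489)**2 = 505**2 = 255025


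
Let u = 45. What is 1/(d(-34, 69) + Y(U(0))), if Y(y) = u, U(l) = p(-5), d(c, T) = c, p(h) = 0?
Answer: 1/11 ≈ 0.090909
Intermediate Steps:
U(l) = 0
Y(y) = 45
1/(d(-34, 69) + Y(U(0))) = 1/(-34 + 45) = 1/11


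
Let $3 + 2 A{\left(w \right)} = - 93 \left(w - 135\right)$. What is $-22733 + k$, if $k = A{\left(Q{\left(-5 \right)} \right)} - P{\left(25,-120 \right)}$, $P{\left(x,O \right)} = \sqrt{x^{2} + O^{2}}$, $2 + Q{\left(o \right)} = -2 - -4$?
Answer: $-16457 - 5 \sqrt{601} \approx -16580.0$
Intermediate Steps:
$Q{\left(o \right)} = 0$ ($Q{\left(o \right)} = -2 - -2 = -2 + \left(-2 + 4\right) = -2 + 2 = 0$)
$P{\left(x,O \right)} = \sqrt{O^{2} + x^{2}}$
$A{\left(w \right)} = 6276 - \frac{93 w}{2}$ ($A{\left(w \right)} = - \frac{3}{2} + \frac{\left(-93\right) \left(w - 135\right)}{2} = - \frac{3}{2} + \frac{\left(-93\right) \left(-135 + w\right)}{2} = - \frac{3}{2} + \frac{12555 - 93 w}{2} = - \frac{3}{2} - \left(- \frac{12555}{2} + \frac{93 w}{2}\right) = 6276 - \frac{93 w}{2}$)
$k = 6276 - 5 \sqrt{601}$ ($k = \left(6276 - 0\right) - \sqrt{\left(-120\right)^{2} + 25^{2}} = \left(6276 + 0\right) - \sqrt{14400 + 625} = 6276 - \sqrt{15025} = 6276 - 5 \sqrt{601} \approx 6153.4$)
$-22733 + k = -22733 + \left(6276 - 5 \sqrt{601}\right) = -16457 - 5 \sqrt{601}$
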